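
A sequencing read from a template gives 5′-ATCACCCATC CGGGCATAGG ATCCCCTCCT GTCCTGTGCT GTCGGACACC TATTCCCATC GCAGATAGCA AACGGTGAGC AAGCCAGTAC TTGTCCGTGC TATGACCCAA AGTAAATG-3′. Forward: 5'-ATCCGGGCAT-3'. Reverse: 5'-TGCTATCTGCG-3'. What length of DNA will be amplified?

63 bp

Forward primer ATCCGGGCAT is found on the top strand at positions 8–17.
Taking the reverse complement of TGCTATCTGCG gives CGCAGATAGCA, found at positions 60–70 on the template; the primer anneals here to the top strand with its 3' end pointing upstream.
Amplicon spans positions 8–70: 63 bp.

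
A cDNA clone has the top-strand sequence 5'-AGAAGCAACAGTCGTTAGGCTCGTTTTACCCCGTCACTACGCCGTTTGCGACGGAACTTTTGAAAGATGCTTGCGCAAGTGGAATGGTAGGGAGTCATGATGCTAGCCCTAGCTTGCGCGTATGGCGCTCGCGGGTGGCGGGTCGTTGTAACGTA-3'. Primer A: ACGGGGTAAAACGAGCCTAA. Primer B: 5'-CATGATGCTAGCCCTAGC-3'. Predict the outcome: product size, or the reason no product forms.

No product — the primers' 3' ends point away from each other.

Primer A (ACGGGGTAAAACGAGCCTAA) has reverse complement TTAGGCTCGTTTTACCCCGT, which matches the top strand at positions 15–34; primer A anneals to the top strand there with its 3' end pointing upstream toward position 15.
Primer B (CATGATGCTAGCCCTAGC) matches the top strand directly at positions 96–113; it anneals to the bottom strand with its 3' end pointing downstream toward position 113.
The 3' ends diverge (primer A extends toward position 1, primer B toward position 155), so the primers never converge on a shared product.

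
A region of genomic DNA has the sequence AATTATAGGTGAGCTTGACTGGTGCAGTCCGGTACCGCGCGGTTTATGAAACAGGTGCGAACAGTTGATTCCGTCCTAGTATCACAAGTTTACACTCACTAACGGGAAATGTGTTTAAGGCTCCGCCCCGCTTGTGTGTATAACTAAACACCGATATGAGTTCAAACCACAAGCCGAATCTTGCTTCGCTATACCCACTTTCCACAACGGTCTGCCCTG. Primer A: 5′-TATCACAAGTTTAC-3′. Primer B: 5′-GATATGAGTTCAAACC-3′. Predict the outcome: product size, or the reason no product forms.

Primer A (TATCACAAGTTTAC) matches the top strand at positions 80–93 (3' end points downstream).
Primer B (GATATGAGTTCAAACC) also matches the top strand directly, at positions 153–168 — its reverse complement GGTTTGAACTCATATC is not present.
Both primers anneal to the bottom strand with 3' ends pointing the same way, so neither can prime synthesis back toward the other.

No product — both primers anneal to the same strand and extend in the same direction.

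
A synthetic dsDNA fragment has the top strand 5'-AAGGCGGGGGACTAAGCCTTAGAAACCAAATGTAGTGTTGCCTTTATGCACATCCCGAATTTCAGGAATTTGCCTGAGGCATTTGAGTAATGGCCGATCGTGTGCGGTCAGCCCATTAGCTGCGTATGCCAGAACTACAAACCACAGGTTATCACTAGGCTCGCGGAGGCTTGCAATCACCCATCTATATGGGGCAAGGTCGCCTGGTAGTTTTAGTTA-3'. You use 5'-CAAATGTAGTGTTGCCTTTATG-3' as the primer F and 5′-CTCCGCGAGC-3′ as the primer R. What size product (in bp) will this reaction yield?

Forward primer CAAATGTAGTGTTGCCTTTATG is found on the top strand at positions 27–48.
Taking the reverse complement of CTCCGCGAGC gives GCTCGCGGAG, found at positions 159–168 on the template; the primer anneals here to the top strand with its 3' end pointing upstream.
Product length = (reverse-primer end) − (forward-primer start) + 1 = 168 − 27 + 1 = 142 bp.

142 bp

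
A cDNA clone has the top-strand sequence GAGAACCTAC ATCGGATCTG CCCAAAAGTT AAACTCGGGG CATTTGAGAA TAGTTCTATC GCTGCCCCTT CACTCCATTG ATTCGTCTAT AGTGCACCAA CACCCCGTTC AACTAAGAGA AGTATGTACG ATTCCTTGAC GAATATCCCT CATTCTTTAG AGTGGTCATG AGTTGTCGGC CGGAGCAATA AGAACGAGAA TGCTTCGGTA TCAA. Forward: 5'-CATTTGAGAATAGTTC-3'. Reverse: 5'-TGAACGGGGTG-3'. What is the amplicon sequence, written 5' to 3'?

Forward primer CATTTGAGAATAGTTC is found on the top strand at positions 41–56.
The reverse primer's reverse complement is CACCCCGTTCA, which matches the template at positions 101–111.
The product is the template from position 41 through 111 (71 bp).

5'-CATTTGAGAATAGTTCTATCGCTGCCCCTTCACTCCATTGATTCGTCTATAGTGCACCAACACCCCGTTCA-3'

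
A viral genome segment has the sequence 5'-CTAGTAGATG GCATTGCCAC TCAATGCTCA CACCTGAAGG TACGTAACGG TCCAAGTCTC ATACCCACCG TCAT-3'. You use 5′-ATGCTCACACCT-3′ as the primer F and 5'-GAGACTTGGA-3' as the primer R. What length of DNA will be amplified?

Forward primer ATGCTCACACCT is found on the top strand at positions 24–35.
The reverse primer's reverse complement is TCCAAGTCTC, which matches the template at positions 51–60.
Amplicon spans positions 24–60: 37 bp.

37 bp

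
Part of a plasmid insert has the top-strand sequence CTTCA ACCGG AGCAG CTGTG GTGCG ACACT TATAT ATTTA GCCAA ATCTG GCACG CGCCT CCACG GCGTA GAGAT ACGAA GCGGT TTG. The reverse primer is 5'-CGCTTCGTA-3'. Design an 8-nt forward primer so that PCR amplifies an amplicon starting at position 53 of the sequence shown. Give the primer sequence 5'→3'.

5'-ACGCGCCT-3'

The reverse primer's reverse complement TACGAAGCG matches the template at positions 75–83; the product starts at position 53.
The forward primer is identical to the top strand over positions 53–60: ACGCGCCT.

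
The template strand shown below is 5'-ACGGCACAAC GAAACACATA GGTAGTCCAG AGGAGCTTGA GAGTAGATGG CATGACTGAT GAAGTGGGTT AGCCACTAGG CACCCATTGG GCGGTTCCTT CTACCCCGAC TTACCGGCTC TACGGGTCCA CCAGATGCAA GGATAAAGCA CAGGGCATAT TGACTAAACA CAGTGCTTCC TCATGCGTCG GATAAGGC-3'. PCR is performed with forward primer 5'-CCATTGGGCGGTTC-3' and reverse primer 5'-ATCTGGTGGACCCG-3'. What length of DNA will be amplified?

53 bp

Forward primer CCATTGGGCGGTTC is found on the top strand at positions 84–97.
Reverse complement of the reverse primer: CGGGTCCACCAGAT. This occurs on the top strand at positions 123–136.
Product length = (reverse-primer end) − (forward-primer start) + 1 = 136 − 84 + 1 = 53 bp.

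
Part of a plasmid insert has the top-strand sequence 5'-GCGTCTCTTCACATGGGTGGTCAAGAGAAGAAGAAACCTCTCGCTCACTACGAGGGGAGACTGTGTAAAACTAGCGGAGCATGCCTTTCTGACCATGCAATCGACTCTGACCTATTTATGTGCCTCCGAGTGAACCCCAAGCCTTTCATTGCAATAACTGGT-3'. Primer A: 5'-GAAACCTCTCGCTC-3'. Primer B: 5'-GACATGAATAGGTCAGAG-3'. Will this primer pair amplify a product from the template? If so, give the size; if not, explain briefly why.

No product — primer B has no binding site in the template.

Primer B (GACATGAATAGGTCAGAG) does not match the top strand, and its reverse complement CTCTGACCTATTCATGTC does not match either.
With no annealing site for primer B, no amplification occurs.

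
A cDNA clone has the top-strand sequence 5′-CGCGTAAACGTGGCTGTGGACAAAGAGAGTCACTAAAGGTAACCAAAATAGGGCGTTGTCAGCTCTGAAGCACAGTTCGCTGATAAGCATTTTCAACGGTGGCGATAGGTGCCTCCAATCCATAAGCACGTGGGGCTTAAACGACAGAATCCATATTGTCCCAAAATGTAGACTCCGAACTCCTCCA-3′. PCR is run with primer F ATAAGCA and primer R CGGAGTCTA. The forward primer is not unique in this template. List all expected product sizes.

95 bp, 56 bp

The forward primer ATAAGCA matches the top strand at positions 83–89, 122–128.
The reverse primer's reverse complement is TAGACTCCG, matching at positions 169–177.
Each forward site pairs with the reverse site to give a product ending at position 177: sizes 95, 56 bp.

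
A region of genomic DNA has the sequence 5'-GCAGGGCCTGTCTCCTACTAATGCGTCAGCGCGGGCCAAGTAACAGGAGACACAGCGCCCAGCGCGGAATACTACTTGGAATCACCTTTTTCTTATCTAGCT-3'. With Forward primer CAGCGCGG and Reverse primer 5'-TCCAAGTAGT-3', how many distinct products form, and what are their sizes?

Two products: 54 bp, 21 bp

The forward primer CAGCGCGG matches the top strand at positions 27–34, 60–67.
The reverse primer's reverse complement is ACTACTTGGA, matching at positions 71–80.
Each forward site pairs with the reverse site to give a product ending at position 80: sizes 54, 21 bp.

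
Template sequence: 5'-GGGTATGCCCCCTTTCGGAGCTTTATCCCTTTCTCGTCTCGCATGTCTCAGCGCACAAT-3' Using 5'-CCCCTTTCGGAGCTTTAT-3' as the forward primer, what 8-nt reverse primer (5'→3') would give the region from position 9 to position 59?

5'-ATTGTGCG-3'

The product's 3' end on the top strand is position 59.
The reverse primer anneals to the top strand over positions 52–59, i.e. to CGCACAAT.
Its sequence written 5'→3' is the reverse complement: ATTGTGCG.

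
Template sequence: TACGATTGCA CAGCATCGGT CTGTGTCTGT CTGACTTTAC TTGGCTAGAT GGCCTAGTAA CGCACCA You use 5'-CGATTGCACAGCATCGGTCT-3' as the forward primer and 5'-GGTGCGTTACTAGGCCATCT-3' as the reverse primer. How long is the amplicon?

The forward primer matches the template at positions 3–22.
The reverse primer's reverse complement is AGATGGCCTAGTAACGCACC, which matches the template at positions 47–66.
The product runs from position 3 to position 66, so its length is 66 − 3 + 1 = 64 bp.

64 bp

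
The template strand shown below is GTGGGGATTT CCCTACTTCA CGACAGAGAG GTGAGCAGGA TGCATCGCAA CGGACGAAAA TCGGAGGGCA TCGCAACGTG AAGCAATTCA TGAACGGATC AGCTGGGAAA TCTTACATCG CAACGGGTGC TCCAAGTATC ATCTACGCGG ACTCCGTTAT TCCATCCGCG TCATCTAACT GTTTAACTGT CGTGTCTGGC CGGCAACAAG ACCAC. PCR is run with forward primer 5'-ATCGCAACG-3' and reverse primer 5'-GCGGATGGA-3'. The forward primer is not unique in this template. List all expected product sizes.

The forward primer ATCGCAACG matches the top strand at positions 44–52, 70–78, 117–125.
The reverse primer's reverse complement is TCCATCCGC, matching at positions 161–169.
Each forward site pairs with the reverse site to give a product ending at position 169: sizes 126, 100, 53 bp.

126 bp, 100 bp, 53 bp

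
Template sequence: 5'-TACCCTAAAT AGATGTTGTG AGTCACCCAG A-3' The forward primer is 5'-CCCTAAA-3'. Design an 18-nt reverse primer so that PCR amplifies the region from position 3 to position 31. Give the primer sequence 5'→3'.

The product's 3' end on the top strand is position 31.
The reverse primer anneals to the top strand over positions 14–31, i.e. to TGTTGTGAGTCACCCAGA.
Its sequence written 5'→3' is the reverse complement: TCTGGGTGACTCACAACA.

5'-TCTGGGTGACTCACAACA-3'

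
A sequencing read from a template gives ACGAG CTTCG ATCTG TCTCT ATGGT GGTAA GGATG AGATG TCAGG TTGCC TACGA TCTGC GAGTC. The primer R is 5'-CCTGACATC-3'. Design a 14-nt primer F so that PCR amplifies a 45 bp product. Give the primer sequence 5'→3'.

The reverse primer's reverse complement GATGTCAGG matches the template at positions 37–45, so the product ends at position 45.
A 45 bp product then starts at position 45 − 45 + 1 = 1.
The forward primer is identical to the top strand there: ACGAGCTTCGATCT.

5'-ACGAGCTTCGATCT-3'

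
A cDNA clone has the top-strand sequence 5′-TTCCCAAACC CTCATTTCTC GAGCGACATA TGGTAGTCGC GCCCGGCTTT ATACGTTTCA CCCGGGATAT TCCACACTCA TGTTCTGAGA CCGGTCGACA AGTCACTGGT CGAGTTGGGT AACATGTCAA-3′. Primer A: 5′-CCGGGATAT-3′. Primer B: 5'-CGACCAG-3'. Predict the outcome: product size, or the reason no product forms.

Primer A (CCGGGATAT) matches the top strand at positions 62–70; it acts as a forward primer.
Primer B's reverse complement is CTGGTCG, matching the top strand at positions 106–112; it acts as a reverse primer.
The 3' ends face each other across positions 62–112, giving a 51 bp product.

Yes — a 51 bp product.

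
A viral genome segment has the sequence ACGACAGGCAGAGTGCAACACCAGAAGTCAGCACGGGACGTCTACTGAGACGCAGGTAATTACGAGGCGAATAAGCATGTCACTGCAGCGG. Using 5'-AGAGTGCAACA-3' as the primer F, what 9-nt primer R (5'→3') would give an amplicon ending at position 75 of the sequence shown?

5'-CTTATTCGC-3'

The forward primer binds at positions 10–20; the product's 3' end on the top strand is position 75.
The reverse primer anneals to the top strand over positions 67–75, i.e. to GCGAATAAG.
Its sequence written 5'→3' is the reverse complement: CTTATTCGC.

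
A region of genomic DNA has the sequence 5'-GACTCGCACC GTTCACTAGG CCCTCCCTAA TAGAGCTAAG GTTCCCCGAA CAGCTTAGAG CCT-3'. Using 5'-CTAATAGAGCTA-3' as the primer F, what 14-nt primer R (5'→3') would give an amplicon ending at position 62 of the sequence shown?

The forward primer binds at positions 27–38; the product's 3' end on the top strand is position 62.
The reverse primer anneals to the top strand over positions 49–62, i.e. to AACAGCTTAGAGCC.
Its sequence written 5'→3' is the reverse complement: GGCTCTAAGCTGTT.

5'-GGCTCTAAGCTGTT-3'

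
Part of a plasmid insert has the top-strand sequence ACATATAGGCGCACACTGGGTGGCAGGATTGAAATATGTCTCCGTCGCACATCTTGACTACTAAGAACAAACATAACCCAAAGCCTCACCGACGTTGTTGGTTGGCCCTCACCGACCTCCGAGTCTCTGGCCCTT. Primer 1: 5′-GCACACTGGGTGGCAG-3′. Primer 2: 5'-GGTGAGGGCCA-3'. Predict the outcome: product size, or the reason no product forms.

Yes — a 103 bp product.

Primer 1 (GCACACTGGGTGGCAG) matches the top strand at positions 11–26; it acts as a forward primer.
Primer 2's reverse complement is TGGCCCTCACC, matching the top strand at positions 103–113; it acts as a reverse primer.
The 3' ends face each other across positions 11–113, giving a 103 bp product.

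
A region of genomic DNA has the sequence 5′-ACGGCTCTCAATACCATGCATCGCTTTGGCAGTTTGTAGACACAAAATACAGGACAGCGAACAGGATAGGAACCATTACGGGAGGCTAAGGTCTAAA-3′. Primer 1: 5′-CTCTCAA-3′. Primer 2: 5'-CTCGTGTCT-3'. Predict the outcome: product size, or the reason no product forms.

No product — primer 2 has no binding site in the template.

Primer 2 (CTCGTGTCT) does not match the top strand, and its reverse complement AGACACGAG does not match either.
With no annealing site for primer 2, no amplification occurs.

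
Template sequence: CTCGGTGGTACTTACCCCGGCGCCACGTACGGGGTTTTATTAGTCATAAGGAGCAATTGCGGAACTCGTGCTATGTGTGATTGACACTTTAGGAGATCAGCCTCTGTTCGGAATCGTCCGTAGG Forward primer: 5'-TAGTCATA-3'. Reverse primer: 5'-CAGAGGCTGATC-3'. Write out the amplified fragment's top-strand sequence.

Scanning the template, TAGTCATA occurs at positions 41–48; this primer anneals to the bottom strand there with its 3' end pointing downstream.
The reverse primer's reverse complement is GATCAGCCTCTG, which matches the template at positions 95–106.
The product is the template from position 41 through 106 (66 bp).

5'-TAGTCATAAGGAGCAATTGCGGAACTCGTGCTATGTGTGATTGACACTTTAGGAGATCAGCCTCTG-3'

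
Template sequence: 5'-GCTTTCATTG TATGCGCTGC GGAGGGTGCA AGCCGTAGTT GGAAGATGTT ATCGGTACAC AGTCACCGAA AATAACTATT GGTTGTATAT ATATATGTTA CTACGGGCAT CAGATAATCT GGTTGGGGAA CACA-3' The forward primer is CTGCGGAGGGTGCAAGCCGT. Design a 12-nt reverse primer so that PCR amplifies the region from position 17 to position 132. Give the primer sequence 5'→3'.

The product's 3' end on the top strand is position 132.
The reverse primer anneals to the top strand over positions 121–132, i.e. to GGTTGGGGAACA.
Its sequence written 5'→3' is the reverse complement: TGTTCCCCAACC.

5'-TGTTCCCCAACC-3'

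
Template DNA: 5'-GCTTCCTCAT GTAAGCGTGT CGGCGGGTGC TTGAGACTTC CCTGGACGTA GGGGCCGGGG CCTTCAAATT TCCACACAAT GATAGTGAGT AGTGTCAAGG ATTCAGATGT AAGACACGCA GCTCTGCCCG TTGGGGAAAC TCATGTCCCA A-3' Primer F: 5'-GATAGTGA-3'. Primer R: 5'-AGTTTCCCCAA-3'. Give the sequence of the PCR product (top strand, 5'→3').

5'-GATAGTGAGTAGTGTCAAGGATTCAGATGTAAGACACGCAGCTCTGCCCGTTGGGGAAACT-3'

Forward primer GATAGTGA is found on the top strand at positions 81–88.
Taking the reverse complement of AGTTTCCCCAA gives TTGGGGAAACT, found at positions 131–141 on the template; the primer anneals here to the top strand with its 3' end pointing upstream.
The product is the template from position 81 through 141 (61 bp).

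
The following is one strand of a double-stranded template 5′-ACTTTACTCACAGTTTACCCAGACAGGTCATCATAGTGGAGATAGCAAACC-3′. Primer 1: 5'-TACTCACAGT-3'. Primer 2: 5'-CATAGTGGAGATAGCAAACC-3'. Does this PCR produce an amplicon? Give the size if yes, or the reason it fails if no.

No product — both primers anneal to the same strand and extend in the same direction.

Primer 1 (TACTCACAGT) matches the top strand at positions 5–14 (3' end points downstream).
Primer 2 (CATAGTGGAGATAGCAAACC) also matches the top strand directly, at positions 32–51 — its reverse complement GGTTTGCTATCTCCACTATG is not present.
Both primers anneal to the bottom strand with 3' ends pointing the same way, so neither can prime synthesis back toward the other.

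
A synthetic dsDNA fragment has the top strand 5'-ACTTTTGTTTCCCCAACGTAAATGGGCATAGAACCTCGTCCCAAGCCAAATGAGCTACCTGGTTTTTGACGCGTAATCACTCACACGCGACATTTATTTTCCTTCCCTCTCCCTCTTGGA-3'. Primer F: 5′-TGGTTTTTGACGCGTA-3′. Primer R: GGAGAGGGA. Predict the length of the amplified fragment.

53 bp

The forward primer matches the template at positions 60–75.
Reverse complement of the reverse primer: TCCCTCTCC. This occurs on the top strand at positions 104–112.
Amplicon spans positions 60–112: 53 bp.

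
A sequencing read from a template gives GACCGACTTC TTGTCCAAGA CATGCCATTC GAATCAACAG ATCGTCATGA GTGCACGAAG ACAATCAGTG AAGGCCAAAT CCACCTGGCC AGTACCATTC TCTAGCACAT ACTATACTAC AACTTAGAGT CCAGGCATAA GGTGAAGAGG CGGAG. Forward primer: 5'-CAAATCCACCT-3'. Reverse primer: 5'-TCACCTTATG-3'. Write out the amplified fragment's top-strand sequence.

The forward primer matches the template at positions 76–86.
Taking the reverse complement of TCACCTTATG gives CATAAGGTGA, found at positions 136–145 on the template; the primer anneals here to the top strand with its 3' end pointing upstream.
The product is the template from position 76 through 145 (70 bp).

5'-CAAATCCACCTGGCCAGTACCATTCTCTAGCACATACTATACTACAACTTAGAGTCCAGGCATAAGGTGA-3'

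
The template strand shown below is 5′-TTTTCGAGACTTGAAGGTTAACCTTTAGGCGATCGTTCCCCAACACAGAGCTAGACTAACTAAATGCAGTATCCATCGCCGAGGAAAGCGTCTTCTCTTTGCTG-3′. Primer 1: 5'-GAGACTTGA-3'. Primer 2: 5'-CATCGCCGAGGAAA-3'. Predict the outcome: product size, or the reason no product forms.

No product — both primers anneal to the same strand and extend in the same direction.

Primer 1 (GAGACTTGA) matches the top strand at positions 6–14 (3' end points downstream).
Primer 2 (CATCGCCGAGGAAA) also matches the top strand directly, at positions 74–87 — its reverse complement TTTCCTCGGCGATG is not present.
Both primers anneal to the bottom strand with 3' ends pointing the same way, so neither can prime synthesis back toward the other.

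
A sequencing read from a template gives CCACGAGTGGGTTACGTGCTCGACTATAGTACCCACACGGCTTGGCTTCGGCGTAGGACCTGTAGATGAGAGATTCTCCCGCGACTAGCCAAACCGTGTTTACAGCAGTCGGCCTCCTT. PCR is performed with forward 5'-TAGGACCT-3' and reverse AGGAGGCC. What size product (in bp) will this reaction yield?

Scanning the template, TAGGACCT occurs at positions 54–61; this primer anneals to the bottom strand there with its 3' end pointing downstream.
The reverse primer's reverse complement is GGCCTCCT, which matches the template at positions 111–118.
Amplicon spans positions 54–118: 65 bp.

65 bp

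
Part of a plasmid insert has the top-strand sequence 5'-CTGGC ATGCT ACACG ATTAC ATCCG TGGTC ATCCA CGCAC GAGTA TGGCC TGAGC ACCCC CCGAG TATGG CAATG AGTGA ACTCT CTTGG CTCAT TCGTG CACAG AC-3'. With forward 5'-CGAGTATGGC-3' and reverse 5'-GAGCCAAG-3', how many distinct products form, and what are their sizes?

The forward primer CGAGTATGGC matches the top strand at positions 40–49, 62–71.
The reverse primer's reverse complement is CTTGGCTC, matching at positions 86–93.
Each forward site pairs with the reverse site to give a product ending at position 93: sizes 54, 32 bp.

Two products: 54 bp, 32 bp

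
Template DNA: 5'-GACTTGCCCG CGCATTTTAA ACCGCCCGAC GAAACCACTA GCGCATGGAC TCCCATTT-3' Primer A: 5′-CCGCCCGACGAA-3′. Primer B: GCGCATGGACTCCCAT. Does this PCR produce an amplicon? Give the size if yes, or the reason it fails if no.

Primer A (CCGCCCGACGAA) matches the top strand at positions 22–33 (3' end points downstream).
Primer B (GCGCATGGACTCCCAT) also matches the top strand directly, at positions 41–56 — its reverse complement ATGGGAGTCCATGCGC is not present.
Both primers anneal to the bottom strand with 3' ends pointing the same way, so neither can prime synthesis back toward the other.

No product — both primers anneal to the same strand and extend in the same direction.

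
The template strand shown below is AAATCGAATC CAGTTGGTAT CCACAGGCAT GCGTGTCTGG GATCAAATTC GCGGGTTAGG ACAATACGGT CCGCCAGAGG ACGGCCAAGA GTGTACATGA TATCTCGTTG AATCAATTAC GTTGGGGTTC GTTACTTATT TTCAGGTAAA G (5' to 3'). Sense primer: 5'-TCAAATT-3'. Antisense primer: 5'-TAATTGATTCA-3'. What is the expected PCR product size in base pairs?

Scanning the template, TCAAATT occurs at positions 43–49; this primer anneals to the bottom strand there with its 3' end pointing downstream.
The reverse primer's reverse complement is TGAATCAATTA, which matches the template at positions 109–119.
Amplicon spans positions 43–119: 77 bp.

77 bp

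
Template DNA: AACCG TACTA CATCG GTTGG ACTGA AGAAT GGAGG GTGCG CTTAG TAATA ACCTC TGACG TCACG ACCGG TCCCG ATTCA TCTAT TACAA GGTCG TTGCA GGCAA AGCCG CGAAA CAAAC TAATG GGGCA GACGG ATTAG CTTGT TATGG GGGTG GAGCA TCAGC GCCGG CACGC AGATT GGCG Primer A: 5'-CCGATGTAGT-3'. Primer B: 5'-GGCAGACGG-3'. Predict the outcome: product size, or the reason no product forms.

No product — the primers' 3' ends point away from each other.

Primer A (CCGATGTAGT) has reverse complement ACTACATCGG, which matches the top strand at positions 7–16; primer A anneals to the top strand there with its 3' end pointing upstream toward position 7.
Primer B (GGCAGACGG) matches the top strand directly at positions 127–135; it anneals to the bottom strand with its 3' end pointing downstream toward position 135.
The 3' ends diverge (primer A extends toward position 1, primer B toward position 184), so the primers never converge on a shared product.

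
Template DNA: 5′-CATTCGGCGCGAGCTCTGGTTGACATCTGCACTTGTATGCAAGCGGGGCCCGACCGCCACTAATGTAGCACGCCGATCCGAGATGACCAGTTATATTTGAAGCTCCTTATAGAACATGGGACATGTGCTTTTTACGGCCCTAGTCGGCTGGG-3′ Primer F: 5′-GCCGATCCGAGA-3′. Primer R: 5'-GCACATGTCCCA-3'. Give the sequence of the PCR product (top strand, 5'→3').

Forward primer GCCGATCCGAGA is found on the top strand at positions 72–83.
Reverse complement of the reverse primer: TGGGACATGTGC. This occurs on the top strand at positions 117–128.
The product is the template from position 72 through 128 (57 bp).

5'-GCCGATCCGAGATGACCAGTTATATTTGAAGCTCCTTATAGAACATGGGACATGTGC-3'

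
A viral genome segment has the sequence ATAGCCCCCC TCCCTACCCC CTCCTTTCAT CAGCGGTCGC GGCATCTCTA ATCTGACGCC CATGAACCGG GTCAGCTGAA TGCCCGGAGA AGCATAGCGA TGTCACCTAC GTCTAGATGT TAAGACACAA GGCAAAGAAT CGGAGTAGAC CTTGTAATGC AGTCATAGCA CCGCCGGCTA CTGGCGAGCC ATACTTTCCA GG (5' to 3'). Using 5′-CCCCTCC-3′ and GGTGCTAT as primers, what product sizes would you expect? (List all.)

166 bp, 155 bp

The forward primer CCCCTCC matches the top strand at positions 7–13, 18–24.
The reverse primer's reverse complement is ATAGCACC, matching at positions 165–172.
Each forward site pairs with the reverse site to give a product ending at position 172: sizes 166, 155 bp.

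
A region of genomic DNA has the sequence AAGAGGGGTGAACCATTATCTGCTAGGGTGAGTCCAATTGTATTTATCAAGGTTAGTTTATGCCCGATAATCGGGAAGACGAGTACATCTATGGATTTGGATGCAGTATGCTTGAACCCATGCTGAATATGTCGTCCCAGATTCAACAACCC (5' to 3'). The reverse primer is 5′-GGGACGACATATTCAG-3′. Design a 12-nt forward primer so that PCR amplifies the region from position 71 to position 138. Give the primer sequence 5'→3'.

5'-TCGGGAAGACGA-3'

The reverse primer's reverse complement CTGAATATGTCGTCCC matches the template at positions 123–138; the product starts at position 71.
The forward primer is identical to the top strand over positions 71–82: TCGGGAAGACGA.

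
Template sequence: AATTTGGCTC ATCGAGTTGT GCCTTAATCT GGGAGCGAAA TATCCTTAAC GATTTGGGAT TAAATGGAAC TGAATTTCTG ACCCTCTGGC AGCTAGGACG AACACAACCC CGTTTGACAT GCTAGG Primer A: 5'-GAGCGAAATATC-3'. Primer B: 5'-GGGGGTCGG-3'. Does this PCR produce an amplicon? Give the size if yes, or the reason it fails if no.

Primer B (GGGGGTCGG) does not match the top strand, and its reverse complement CCGACCCCC does not match either.
With no annealing site for primer B, no amplification occurs.

No product — primer B has no binding site in the template.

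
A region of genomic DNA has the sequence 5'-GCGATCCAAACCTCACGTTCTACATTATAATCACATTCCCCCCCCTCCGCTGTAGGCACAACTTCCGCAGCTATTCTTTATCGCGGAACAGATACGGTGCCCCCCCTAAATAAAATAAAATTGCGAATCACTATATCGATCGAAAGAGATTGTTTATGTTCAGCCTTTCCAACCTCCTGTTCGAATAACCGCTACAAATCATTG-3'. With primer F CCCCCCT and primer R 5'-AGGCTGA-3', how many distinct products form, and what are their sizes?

Two products: 127 bp, 66 bp

The forward primer CCCCCCT matches the top strand at positions 40–46, 101–107.
The reverse primer's reverse complement is TCAGCCT, matching at positions 160–166.
Each forward site pairs with the reverse site to give a product ending at position 166: sizes 127, 66 bp.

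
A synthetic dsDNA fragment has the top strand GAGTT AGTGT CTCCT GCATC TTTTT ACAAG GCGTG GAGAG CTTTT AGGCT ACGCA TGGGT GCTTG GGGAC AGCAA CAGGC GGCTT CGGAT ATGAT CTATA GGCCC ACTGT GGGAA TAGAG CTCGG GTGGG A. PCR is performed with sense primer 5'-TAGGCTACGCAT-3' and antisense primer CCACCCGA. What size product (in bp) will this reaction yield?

The forward primer matches the template at positions 45–56.
The reverse primer's reverse complement is TCGGGTGG, which matches the template at positions 122–129.
Product length = (reverse-primer end) − (forward-primer start) + 1 = 129 − 45 + 1 = 85 bp.

85 bp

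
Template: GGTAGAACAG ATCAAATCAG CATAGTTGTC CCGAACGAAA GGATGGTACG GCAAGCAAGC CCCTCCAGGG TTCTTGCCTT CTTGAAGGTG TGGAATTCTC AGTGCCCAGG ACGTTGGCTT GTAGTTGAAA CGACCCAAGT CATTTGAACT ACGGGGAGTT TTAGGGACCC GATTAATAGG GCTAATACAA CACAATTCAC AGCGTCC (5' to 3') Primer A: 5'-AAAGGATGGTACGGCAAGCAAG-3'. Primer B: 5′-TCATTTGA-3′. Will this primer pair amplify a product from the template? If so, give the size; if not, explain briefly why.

Primer A (AAAGGATGGTACGGCAAGCAAG) matches the top strand at positions 38–59 (3' end points downstream).
Primer B (TCATTTGA) also matches the top strand directly, at positions 140–147 — its reverse complement TCAAATGA is not present.
Both primers anneal to the bottom strand with 3' ends pointing the same way, so neither can prime synthesis back toward the other.

No product — both primers anneal to the same strand and extend in the same direction.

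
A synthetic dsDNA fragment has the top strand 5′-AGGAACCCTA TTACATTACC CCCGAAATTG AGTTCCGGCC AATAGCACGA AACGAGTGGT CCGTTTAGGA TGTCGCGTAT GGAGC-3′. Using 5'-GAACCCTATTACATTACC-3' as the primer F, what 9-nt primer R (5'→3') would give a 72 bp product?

The forward primer binds at positions 3–20, so a 72 bp product ends at position 3 + 72 − 1 = 74.
The reverse primer anneals to the top strand over positions 66–74, i.e. to TAGGATGTC.
Its sequence written 5'→3' is the reverse complement: GACATCCTA.

5'-GACATCCTA-3'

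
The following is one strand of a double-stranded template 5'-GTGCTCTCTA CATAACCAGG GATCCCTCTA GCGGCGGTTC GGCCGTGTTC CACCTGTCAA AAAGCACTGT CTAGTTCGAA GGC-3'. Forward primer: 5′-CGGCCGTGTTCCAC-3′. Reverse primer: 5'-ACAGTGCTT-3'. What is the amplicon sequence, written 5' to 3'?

Forward primer CGGCCGTGTTCCAC is found on the top strand at positions 40–53.
Reverse complement of the reverse primer: AAGCACTGT. This occurs on the top strand at positions 62–70.
The product is the template from position 40 through 70 (31 bp).

5'-CGGCCGTGTTCCACCTGTCAAAAAGCACTGT-3'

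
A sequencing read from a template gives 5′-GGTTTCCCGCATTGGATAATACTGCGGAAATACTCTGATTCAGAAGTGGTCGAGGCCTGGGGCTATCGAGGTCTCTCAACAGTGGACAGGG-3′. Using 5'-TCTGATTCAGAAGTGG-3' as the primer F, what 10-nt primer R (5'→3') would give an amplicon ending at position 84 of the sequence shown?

The forward primer binds at positions 34–49; the product's 3' end on the top strand is position 84.
The reverse primer anneals to the top strand over positions 75–84, i.e. to CTCAACAGTG.
Its sequence written 5'→3' is the reverse complement: CACTGTTGAG.

5'-CACTGTTGAG-3'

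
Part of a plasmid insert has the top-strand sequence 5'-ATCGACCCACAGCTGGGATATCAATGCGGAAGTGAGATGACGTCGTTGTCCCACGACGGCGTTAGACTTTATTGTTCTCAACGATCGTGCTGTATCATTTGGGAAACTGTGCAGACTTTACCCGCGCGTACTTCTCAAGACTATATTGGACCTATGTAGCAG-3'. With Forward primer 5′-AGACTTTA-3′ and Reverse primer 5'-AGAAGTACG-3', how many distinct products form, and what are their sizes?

The forward primer AGACTTTA matches the top strand at positions 64–71, 113–120.
The reverse primer's reverse complement is CGTACTTCT, matching at positions 127–135.
Each forward site pairs with the reverse site to give a product ending at position 135: sizes 72, 23 bp.

Two products: 72 bp, 23 bp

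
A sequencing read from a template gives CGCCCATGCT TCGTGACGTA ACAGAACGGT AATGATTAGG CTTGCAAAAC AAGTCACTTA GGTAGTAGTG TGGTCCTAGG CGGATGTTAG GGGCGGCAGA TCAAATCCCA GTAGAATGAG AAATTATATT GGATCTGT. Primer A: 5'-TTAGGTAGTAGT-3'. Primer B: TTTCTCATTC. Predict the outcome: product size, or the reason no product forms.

Primer A (TTAGGTAGTAGT) matches the top strand at positions 58–69; it acts as a forward primer.
Primer B's reverse complement is GAATGAGAAA, matching the top strand at positions 114–123; it acts as a reverse primer.
The 3' ends face each other across positions 58–123, giving a 66 bp product.

Yes — a 66 bp product.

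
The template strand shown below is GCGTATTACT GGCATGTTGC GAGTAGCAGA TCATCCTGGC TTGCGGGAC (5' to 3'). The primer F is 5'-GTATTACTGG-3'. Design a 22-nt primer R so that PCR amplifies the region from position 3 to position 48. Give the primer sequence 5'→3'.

The product's 3' end on the top strand is position 48.
The reverse primer anneals to the top strand over positions 27–48, i.e. to CAGATCATCCTGGCTTGCGGGA.
Its sequence written 5'→3' is the reverse complement: TCCCGCAAGCCAGGATGATCTG.

5'-TCCCGCAAGCCAGGATGATCTG-3'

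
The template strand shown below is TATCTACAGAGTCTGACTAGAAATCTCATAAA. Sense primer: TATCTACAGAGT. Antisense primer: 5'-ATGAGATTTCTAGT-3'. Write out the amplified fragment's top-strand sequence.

Forward primer TATCTACAGAGT is found on the top strand at positions 1–12.
Taking the reverse complement of ATGAGATTTCTAGT gives ACTAGAAATCTCAT, found at positions 16–29 on the template; the primer anneals here to the top strand with its 3' end pointing upstream.
The product is the template from position 1 through 29 (29 bp).

5'-TATCTACAGAGTCTGACTAGAAATCTCAT-3'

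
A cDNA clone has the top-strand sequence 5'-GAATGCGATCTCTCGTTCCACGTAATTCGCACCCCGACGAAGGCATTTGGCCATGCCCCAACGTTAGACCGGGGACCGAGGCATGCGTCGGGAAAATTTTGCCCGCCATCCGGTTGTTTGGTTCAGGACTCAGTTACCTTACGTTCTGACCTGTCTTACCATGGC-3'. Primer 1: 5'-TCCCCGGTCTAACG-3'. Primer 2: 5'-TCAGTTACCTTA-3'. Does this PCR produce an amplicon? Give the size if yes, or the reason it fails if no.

Primer 1 (TCCCCGGTCTAACG) has reverse complement CGTTAGACCGGGGA, which matches the top strand at positions 62–75; primer 1 anneals to the top strand there with its 3' end pointing upstream toward position 62.
Primer 2 (TCAGTTACCTTA) matches the top strand directly at positions 130–141; it anneals to the bottom strand with its 3' end pointing downstream toward position 141.
The 3' ends diverge (primer 1 extends toward position 1, primer 2 toward position 165), so the primers never converge on a shared product.

No product — the primers' 3' ends point away from each other.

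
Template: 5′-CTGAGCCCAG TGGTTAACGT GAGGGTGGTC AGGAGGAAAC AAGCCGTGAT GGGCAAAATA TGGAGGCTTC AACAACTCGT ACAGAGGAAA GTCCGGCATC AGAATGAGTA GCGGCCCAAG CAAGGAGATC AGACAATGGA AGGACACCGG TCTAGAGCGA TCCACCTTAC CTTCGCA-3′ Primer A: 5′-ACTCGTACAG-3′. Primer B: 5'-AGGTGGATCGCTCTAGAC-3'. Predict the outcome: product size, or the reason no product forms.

Primer A (ACTCGTACAG) matches the top strand at positions 75–84; it acts as a forward primer.
Primer B's reverse complement is GTCTAGAGCGATCCACCT, matching the top strand at positions 150–167; it acts as a reverse primer.
The 3' ends face each other across positions 75–167, giving a 93 bp product.

Yes — a 93 bp product.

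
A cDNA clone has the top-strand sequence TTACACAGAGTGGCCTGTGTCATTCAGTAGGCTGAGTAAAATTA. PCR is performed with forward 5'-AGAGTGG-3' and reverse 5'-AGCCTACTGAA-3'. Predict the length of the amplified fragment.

27 bp

The forward primer matches the template at positions 7–13.
The reverse primer's reverse complement is TTCAGTAGGCT, which matches the template at positions 23–33.
Amplicon spans positions 7–33: 27 bp.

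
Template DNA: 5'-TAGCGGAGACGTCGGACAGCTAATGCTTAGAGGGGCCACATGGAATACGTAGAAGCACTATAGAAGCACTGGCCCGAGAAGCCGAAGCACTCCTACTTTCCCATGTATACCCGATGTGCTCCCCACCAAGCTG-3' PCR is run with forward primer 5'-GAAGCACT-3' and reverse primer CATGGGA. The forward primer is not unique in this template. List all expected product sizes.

The forward primer GAAGCACT matches the top strand at positions 52–59, 63–70, 84–91.
The reverse primer's reverse complement is TCCCATG, matching at positions 99–105.
Each forward site pairs with the reverse site to give a product ending at position 105: sizes 54, 43, 22 bp.

54 bp, 43 bp, 22 bp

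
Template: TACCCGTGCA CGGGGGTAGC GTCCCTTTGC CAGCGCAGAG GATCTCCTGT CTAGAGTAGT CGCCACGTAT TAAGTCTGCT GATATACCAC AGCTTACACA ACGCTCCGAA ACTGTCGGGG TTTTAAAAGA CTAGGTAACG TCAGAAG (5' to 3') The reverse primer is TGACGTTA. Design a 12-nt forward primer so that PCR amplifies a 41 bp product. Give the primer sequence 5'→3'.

The reverse primer's reverse complement TAACGTCA matches the template at positions 136–143, so the product ends at position 143.
A 41 bp product then starts at position 143 − 41 + 1 = 103.
The forward primer is identical to the top strand there: GCTCCGAAACTG.

5'-GCTCCGAAACTG-3'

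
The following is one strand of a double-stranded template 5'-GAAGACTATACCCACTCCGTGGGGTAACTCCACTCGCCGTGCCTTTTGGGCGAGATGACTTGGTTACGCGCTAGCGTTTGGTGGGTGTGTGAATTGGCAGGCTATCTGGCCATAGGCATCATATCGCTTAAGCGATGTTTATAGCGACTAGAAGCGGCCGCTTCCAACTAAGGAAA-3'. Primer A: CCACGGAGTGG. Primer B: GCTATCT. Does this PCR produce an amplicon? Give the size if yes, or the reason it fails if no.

No product — the primers' 3' ends point away from each other.

Primer A (CCACGGAGTGG) has reverse complement CCACTCCGTGG, which matches the top strand at positions 12–22; primer A anneals to the top strand there with its 3' end pointing upstream toward position 12.
Primer B (GCTATCT) matches the top strand directly at positions 101–107; it anneals to the bottom strand with its 3' end pointing downstream toward position 107.
The 3' ends diverge (primer A extends toward position 1, primer B toward position 176), so the primers never converge on a shared product.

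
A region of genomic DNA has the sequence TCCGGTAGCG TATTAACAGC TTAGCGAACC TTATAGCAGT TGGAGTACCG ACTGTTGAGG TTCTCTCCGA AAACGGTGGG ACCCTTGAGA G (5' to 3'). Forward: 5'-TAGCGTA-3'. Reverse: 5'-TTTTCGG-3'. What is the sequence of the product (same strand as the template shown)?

Forward primer TAGCGTA is found on the top strand at positions 6–12.
Reverse complement of the reverse primer: CCGAAAA. This occurs on the top strand at positions 67–73.
The product is the template from position 6 through 73 (68 bp).

5'-TAGCGTATTAACAGCTTAGCGAACCTTATAGCAGTTGGAGTACCGACTGTTGAGGTTCTCTCCGAAAA-3'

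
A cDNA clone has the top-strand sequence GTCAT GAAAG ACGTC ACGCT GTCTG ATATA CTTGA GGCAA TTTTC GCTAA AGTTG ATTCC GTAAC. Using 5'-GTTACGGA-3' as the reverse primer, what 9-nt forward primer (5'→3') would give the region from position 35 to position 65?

The reverse primer's reverse complement TCCGTAAC matches the template at positions 58–65; the product starts at position 35.
The forward primer is identical to the top strand over positions 35–43: AGGCAATTT.

5'-AGGCAATTT-3'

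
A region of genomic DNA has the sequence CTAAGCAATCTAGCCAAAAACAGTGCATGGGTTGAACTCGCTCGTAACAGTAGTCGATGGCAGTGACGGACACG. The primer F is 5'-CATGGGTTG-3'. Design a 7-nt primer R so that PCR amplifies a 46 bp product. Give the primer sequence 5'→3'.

5'-GTCCGTC-3'

The forward primer binds at positions 26–34, so a 46 bp product ends at position 26 + 46 − 1 = 71.
The reverse primer anneals to the top strand over positions 65–71, i.e. to GACGGAC.
Its sequence written 5'→3' is the reverse complement: GTCCGTC.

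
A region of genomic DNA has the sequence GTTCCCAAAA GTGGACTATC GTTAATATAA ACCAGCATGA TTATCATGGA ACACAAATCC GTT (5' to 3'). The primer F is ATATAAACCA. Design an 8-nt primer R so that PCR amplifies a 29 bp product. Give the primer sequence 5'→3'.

The forward primer binds at positions 25–34, so a 29 bp product ends at position 25 + 29 − 1 = 53.
The reverse primer anneals to the top strand over positions 46–53, i.e. to ATGGAACA.
Its sequence written 5'→3' is the reverse complement: TGTTCCAT.

5'-TGTTCCAT-3'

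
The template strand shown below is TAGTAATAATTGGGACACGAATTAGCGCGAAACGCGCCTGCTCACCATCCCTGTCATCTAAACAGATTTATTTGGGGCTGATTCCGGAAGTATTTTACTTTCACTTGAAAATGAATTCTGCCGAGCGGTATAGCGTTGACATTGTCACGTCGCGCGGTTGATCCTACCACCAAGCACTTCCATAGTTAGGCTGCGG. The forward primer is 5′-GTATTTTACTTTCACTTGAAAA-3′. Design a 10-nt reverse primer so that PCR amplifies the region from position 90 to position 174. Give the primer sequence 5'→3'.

5'-CTTGGTGGTA-3'

The product's 3' end on the top strand is position 174.
The reverse primer anneals to the top strand over positions 165–174, i.e. to TACCACCAAG.
Its sequence written 5'→3' is the reverse complement: CTTGGTGGTA.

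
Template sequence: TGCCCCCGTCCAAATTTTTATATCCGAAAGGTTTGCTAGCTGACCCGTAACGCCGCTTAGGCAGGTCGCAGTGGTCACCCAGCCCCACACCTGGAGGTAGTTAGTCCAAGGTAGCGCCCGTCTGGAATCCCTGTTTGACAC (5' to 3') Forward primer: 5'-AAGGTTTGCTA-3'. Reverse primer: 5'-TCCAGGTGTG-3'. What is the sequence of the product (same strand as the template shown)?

5'-AAGGTTTGCTAGCTGACCCGTAACGCCGCTTAGGCAGGTCGCAGTGGTCACCCAGCCCCACACCTGGA-3'

The forward primer matches the template at positions 28–38.
Taking the reverse complement of TCCAGGTGTG gives CACACCTGGA, found at positions 86–95 on the template; the primer anneals here to the top strand with its 3' end pointing upstream.
The product is the template from position 28 through 95 (68 bp).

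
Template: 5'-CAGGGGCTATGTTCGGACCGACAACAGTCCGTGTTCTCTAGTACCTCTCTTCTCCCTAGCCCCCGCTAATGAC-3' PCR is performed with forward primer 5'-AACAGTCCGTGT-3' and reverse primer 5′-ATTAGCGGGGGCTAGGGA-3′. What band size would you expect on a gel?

Forward primer AACAGTCCGTGT is found on the top strand at positions 23–34.
The reverse primer's reverse complement is TCCCTAGCCCCCGCTAAT, which matches the template at positions 53–70.
Amplicon spans positions 23–70: 48 bp.

48 bp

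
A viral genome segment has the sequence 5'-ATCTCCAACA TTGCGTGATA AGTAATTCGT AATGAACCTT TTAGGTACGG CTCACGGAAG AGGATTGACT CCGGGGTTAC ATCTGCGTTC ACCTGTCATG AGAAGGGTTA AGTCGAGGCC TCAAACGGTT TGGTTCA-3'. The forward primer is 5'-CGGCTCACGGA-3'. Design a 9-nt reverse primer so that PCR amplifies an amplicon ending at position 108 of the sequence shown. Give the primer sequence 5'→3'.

The forward primer binds at positions 48–58; the product's 3' end on the top strand is position 108.
The reverse primer anneals to the top strand over positions 100–108, i.e. to GAGAAGGGT.
Its sequence written 5'→3' is the reverse complement: ACCCTTCTC.

5'-ACCCTTCTC-3'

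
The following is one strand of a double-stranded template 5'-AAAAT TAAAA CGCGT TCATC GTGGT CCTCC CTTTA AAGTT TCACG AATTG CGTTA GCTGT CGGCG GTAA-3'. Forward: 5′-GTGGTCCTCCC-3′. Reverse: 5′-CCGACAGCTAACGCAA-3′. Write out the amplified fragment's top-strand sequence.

5'-GTGGTCCTCCCTTTAAAGTTTCACGAATTGCGTTAGCTGTCGG-3'

Scanning the template, GTGGTCCTCCC occurs at positions 21–31; this primer anneals to the bottom strand there with its 3' end pointing downstream.
Taking the reverse complement of CCGACAGCTAACGCAA gives TTGCGTTAGCTGTCGG, found at positions 48–63 on the template; the primer anneals here to the top strand with its 3' end pointing upstream.
The product is the template from position 21 through 63 (43 bp).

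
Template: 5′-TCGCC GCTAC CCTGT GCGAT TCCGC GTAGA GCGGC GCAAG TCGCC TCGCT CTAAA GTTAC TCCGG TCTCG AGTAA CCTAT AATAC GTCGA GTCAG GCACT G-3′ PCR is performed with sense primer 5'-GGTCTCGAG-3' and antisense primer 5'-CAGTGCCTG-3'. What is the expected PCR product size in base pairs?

The forward primer matches the template at positions 64–72.
Reverse complement of the reverse primer: CAGGCACTG. This occurs on the top strand at positions 93–101.
Product length = (reverse-primer end) − (forward-primer start) + 1 = 101 − 64 + 1 = 38 bp.

38 bp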